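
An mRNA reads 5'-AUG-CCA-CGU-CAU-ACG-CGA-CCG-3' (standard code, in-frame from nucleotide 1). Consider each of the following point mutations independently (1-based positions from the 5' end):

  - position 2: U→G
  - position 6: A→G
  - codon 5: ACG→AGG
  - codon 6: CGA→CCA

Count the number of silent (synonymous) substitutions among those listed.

1

Codon 1: AUG (Met) → AGG (Arg) — missense.
Codon 2: CCA (Pro) → CCG (Pro) — synonymous.
Codon 5: ACG (Thr) → AGG (Arg) — missense.
Codon 6: CGA (Arg) → CCA (Pro) — missense.
Synonymous: 1 of 4.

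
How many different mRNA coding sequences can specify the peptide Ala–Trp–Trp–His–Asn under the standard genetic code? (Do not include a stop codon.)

Ala: 4 codons.
Trp: 1 codon.
Trp: 1 codon.
His: 2 codons.
Asn: 2 codons.
4 × 1 × 1 × 2 × 2 = 16.

16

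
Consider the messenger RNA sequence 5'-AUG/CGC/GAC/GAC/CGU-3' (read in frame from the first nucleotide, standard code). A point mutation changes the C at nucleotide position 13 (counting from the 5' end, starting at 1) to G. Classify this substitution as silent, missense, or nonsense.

missense

Position 13 falls in codon 5: CGU → Arg.
After the substitution the codon is GGU → Gly.
Arg ≠ Gly, so this is a missense mutation.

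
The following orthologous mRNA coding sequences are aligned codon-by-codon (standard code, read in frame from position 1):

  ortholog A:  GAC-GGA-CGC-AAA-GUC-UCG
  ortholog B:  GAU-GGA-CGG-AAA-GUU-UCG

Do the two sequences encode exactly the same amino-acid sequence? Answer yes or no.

yes

Codon 1: GAC Asp / GAU Asp — synonymous.
Codon 2: GGA Gly / GGA Gly — identical.
Codon 3: CGC Arg / CGG Arg — synonymous.
Codon 4: AAA Lys / AAA Lys — identical.
Codon 5: GUC Val / GUU Val — synonymous.
Codon 6: UCG Ser / UCG Ser — identical.
Nonsynonymous differences: 0 → same protein.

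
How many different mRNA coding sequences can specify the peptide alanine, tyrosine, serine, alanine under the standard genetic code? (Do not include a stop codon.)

Ala: 4 codons.
Tyr: 2 codons.
Ser: 6 codons.
Ala: 4 codons.
4 × 2 × 6 × 4 = 192.

192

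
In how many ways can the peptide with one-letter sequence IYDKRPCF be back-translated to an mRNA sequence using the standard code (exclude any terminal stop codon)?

2304

Ile: 3 codons.
Tyr: 2 codons.
Asp: 2 codons.
Lys: 2 codons.
Arg: 6 codons.
Pro: 4 codons.
Cys: 2 codons.
Phe: 2 codons.
3 × 2 × 2 × 2 × 6 × 4 × 2 × 2 = 2304.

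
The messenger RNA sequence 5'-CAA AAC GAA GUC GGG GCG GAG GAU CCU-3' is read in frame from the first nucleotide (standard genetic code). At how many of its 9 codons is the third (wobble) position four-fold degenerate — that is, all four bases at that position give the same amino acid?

Codon 1 CAA (Gln): third position 2-fold.
Codon 2 AAC (Asn): third position 2-fold.
Codon 3 GAA (Glu): third position 2-fold.
Codon 4 GUC (Val): third position 4-fold.
Codon 5 GGG (Gly): third position 4-fold.
Codon 6 GCG (Ala): third position 4-fold.
Codon 7 GAG (Glu): third position 2-fold.
Codon 8 GAU (Asp): third position 2-fold.
Codon 9 CCU (Pro): third position 4-fold.
Four-fold degenerate third positions: 4.

4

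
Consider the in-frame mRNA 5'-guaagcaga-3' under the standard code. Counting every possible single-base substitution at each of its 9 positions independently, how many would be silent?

6

Codon 1 (GUA, Val): 3 synonymous substitutions.
Codon 2 (AGC, Ser): 1 synonymous substitution.
Codon 3 (AGA, Arg): 2 synonymous substitutions.
Total: 3 + 1 + 2 = 6.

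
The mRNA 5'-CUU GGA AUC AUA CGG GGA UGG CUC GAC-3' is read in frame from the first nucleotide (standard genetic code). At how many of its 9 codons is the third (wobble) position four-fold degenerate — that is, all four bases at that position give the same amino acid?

Codon 1 CUU (Leu): third position 4-fold.
Codon 2 GGA (Gly): third position 4-fold.
Codon 3 AUC (Ile): third position 3-fold.
Codon 4 AUA (Ile): third position 3-fold.
Codon 5 CGG (Arg): third position 4-fold.
Codon 6 GGA (Gly): third position 4-fold.
Codon 7 UGG (Trp): third position 1-fold.
Codon 8 CUC (Leu): third position 4-fold.
Codon 9 GAC (Asp): third position 2-fold.
Four-fold degenerate third positions: 5.

5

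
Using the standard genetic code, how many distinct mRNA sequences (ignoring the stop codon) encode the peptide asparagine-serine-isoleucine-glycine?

144

Asn: 2 codons.
Ser: 6 codons.
Ile: 3 codons.
Gly: 4 codons.
2 × 6 × 3 × 4 = 144.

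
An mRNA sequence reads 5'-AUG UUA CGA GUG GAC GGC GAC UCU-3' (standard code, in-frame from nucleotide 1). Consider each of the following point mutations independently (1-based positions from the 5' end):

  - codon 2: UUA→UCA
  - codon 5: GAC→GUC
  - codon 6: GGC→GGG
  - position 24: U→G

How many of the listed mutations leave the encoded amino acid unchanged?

2

Codon 2: UUA (Leu) → UCA (Ser) — missense.
Codon 5: GAC (Asp) → GUC (Val) — missense.
Codon 6: GGC (Gly) → GGG (Gly) — synonymous.
Codon 8: UCU (Ser) → UCG (Ser) — synonymous.
Synonymous: 2 of 4.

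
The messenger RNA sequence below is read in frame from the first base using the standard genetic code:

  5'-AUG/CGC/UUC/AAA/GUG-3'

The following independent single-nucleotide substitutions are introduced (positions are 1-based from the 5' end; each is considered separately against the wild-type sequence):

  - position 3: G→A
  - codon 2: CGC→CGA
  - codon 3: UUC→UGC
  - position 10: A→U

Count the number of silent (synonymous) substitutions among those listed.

1

Codon 1: AUG (Met) → AUA (Ile) — missense.
Codon 2: CGC (Arg) → CGA (Arg) — synonymous.
Codon 3: UUC (Phe) → UGC (Cys) — missense.
Codon 4: AAA (Lys) → UAA (Stop) — nonsense.
Synonymous: 1 of 4.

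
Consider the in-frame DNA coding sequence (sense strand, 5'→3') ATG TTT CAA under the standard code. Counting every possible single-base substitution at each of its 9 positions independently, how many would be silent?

Codon 1 (ATG, Met): 0 synonymous substitutions.
Codon 2 (TTT, Phe): 1 synonymous substitution.
Codon 3 (CAA, Gln): 1 synonymous substitution.
Total: 0 + 1 + 1 = 2.

2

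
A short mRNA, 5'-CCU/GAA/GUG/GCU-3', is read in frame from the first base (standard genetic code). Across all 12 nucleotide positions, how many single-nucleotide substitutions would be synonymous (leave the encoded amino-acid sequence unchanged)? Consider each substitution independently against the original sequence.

Codon 1 (CCU, Pro): 3 synonymous substitutions.
Codon 2 (GAA, Glu): 1 synonymous substitution.
Codon 3 (GUG, Val): 3 synonymous substitutions.
Codon 4 (GCU, Ala): 3 synonymous substitutions.
Total: 3 + 1 + 3 + 3 = 10.

10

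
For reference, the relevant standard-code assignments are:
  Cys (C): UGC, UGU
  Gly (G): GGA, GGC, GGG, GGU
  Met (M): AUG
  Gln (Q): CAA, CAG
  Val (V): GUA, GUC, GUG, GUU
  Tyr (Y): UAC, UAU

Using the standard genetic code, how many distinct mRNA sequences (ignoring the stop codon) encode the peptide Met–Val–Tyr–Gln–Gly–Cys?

Met: 1 codon.
Val: 4 codons.
Tyr: 2 codons.
Gln: 2 codons.
Gly: 4 codons.
Cys: 2 codons.
1 × 4 × 2 × 2 × 4 × 2 = 128.

128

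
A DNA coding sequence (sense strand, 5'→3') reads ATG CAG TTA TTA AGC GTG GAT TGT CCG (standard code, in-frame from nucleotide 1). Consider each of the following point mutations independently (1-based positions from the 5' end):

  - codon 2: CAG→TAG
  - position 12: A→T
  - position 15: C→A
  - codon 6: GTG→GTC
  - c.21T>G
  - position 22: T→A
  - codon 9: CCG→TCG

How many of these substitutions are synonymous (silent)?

Codon 2: CAG (Gln) → TAG (Stop) — nonsense.
Codon 4: TTA (Leu) → TTT (Phe) — missense.
Codon 5: AGC (Ser) → AGA (Arg) — missense.
Codon 6: GTG (Val) → GTC (Val) — synonymous.
Codon 7: GAT (Asp) → GAG (Glu) — missense.
Codon 8: TGT (Cys) → AGT (Ser) — missense.
Codon 9: CCG (Pro) → TCG (Ser) — missense.
Synonymous: 1 of 7.

1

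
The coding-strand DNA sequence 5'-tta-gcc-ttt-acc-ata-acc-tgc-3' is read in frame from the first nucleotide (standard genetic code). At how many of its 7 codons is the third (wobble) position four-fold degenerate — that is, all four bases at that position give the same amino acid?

Codon 1 TTA (Leu): third position 2-fold.
Codon 2 GCC (Ala): third position 4-fold.
Codon 3 TTT (Phe): third position 2-fold.
Codon 4 ACC (Thr): third position 4-fold.
Codon 5 ATA (Ile): third position 3-fold.
Codon 6 ACC (Thr): third position 4-fold.
Codon 7 TGC (Cys): third position 2-fold.
Four-fold degenerate third positions: 3.

3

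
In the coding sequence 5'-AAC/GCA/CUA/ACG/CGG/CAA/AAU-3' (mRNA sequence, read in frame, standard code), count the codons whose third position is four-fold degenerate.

4

Codon 1 AAC (Asn): third position 2-fold.
Codon 2 GCA (Ala): third position 4-fold.
Codon 3 CUA (Leu): third position 4-fold.
Codon 4 ACG (Thr): third position 4-fold.
Codon 5 CGG (Arg): third position 4-fold.
Codon 6 CAA (Gln): third position 2-fold.
Codon 7 AAU (Asn): third position 2-fold.
Four-fold degenerate third positions: 4.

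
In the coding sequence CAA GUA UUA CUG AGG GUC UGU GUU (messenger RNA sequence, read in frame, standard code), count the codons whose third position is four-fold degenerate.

Codon 1 CAA (Gln): third position 2-fold.
Codon 2 GUA (Val): third position 4-fold.
Codon 3 UUA (Leu): third position 2-fold.
Codon 4 CUG (Leu): third position 4-fold.
Codon 5 AGG (Arg): third position 2-fold.
Codon 6 GUC (Val): third position 4-fold.
Codon 7 UGU (Cys): third position 2-fold.
Codon 8 GUU (Val): third position 4-fold.
Four-fold degenerate third positions: 4.

4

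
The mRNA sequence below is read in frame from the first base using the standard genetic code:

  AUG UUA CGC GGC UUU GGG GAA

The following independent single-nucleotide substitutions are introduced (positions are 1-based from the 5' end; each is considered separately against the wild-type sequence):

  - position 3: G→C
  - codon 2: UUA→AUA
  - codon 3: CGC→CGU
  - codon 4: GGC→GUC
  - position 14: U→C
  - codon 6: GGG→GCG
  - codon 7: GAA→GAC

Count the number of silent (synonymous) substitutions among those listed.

1

Codon 1: AUG (Met) → AUC (Ile) — missense.
Codon 2: UUA (Leu) → AUA (Ile) — missense.
Codon 3: CGC (Arg) → CGU (Arg) — synonymous.
Codon 4: GGC (Gly) → GUC (Val) — missense.
Codon 5: UUU (Phe) → UCU (Ser) — missense.
Codon 6: GGG (Gly) → GCG (Ala) — missense.
Codon 7: GAA (Glu) → GAC (Asp) — missense.
Synonymous: 1 of 7.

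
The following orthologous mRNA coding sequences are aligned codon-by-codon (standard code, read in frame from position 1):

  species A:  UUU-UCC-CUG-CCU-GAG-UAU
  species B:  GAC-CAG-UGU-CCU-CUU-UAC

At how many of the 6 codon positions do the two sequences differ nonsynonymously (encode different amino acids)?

4

Codon 1: UUU Phe / GAC Asp — nonsynonymous.
Codon 2: UCC Ser / CAG Gln — nonsynonymous.
Codon 3: CUG Leu / UGU Cys — nonsynonymous.
Codon 4: CCU Pro / CCU Pro — identical.
Codon 5: GAG Glu / CUU Leu — nonsynonymous.
Codon 6: UAU Tyr / UAC Tyr — synonymous.
Nonsynonymous differences: 4.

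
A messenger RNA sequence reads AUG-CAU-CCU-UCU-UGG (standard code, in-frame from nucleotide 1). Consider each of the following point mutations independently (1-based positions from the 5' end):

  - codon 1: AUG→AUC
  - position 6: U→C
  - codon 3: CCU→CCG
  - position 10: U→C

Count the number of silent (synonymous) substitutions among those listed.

2

Codon 1: AUG (Met) → AUC (Ile) — missense.
Codon 2: CAU (His) → CAC (His) — synonymous.
Codon 3: CCU (Pro) → CCG (Pro) — synonymous.
Codon 4: UCU (Ser) → CCU (Pro) — missense.
Synonymous: 2 of 4.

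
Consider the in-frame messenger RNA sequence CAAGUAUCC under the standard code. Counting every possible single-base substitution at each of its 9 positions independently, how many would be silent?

Codon 1 (CAA, Gln): 1 synonymous substitution.
Codon 2 (GUA, Val): 3 synonymous substitutions.
Codon 3 (UCC, Ser): 3 synonymous substitutions.
Total: 1 + 3 + 3 = 7.

7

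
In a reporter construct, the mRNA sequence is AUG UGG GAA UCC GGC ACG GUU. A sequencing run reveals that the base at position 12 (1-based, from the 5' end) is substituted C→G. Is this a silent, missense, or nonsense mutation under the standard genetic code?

silent

Position 12 falls in codon 4: UCC → Ser.
After the substitution the codon is UCG → Ser.
Both encode Ser, so the change is synonymous.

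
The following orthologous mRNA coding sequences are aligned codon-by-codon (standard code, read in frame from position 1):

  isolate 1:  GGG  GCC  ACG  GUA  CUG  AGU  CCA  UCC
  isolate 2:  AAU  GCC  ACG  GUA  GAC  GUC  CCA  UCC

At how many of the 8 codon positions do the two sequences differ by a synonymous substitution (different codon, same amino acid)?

0

Codon 1: GGG Gly / AAU Asn — nonsynonymous.
Codon 2: GCC Ala / GCC Ala — identical.
Codon 3: ACG Thr / ACG Thr — identical.
Codon 4: GUA Val / GUA Val — identical.
Codon 5: CUG Leu / GAC Asp — nonsynonymous.
Codon 6: AGU Ser / GUC Val — nonsynonymous.
Codon 7: CCA Pro / CCA Pro — identical.
Codon 8: UCC Ser / UCC Ser — identical.
Synonymous differences: 0.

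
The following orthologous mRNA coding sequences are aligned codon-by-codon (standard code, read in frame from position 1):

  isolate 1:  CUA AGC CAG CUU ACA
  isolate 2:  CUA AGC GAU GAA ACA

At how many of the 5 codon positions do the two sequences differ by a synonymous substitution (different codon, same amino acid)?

Codon 1: CUA Leu / CUA Leu — identical.
Codon 2: AGC Ser / AGC Ser — identical.
Codon 3: CAG Gln / GAU Asp — nonsynonymous.
Codon 4: CUU Leu / GAA Glu — nonsynonymous.
Codon 5: ACA Thr / ACA Thr — identical.
Synonymous differences: 0.

0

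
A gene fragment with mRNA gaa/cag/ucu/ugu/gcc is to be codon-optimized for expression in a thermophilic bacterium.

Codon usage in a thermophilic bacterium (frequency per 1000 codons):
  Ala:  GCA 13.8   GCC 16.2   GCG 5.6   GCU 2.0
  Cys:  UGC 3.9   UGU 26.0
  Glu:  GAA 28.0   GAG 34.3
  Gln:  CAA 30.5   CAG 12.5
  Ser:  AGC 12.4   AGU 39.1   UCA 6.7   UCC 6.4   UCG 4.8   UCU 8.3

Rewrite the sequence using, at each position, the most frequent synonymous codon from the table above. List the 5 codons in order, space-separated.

Codon 1 (Glu): best is GAG at 34.3.
Codon 2 (Gln): best is CAA at 30.5.
Codon 3 (Ser): best is AGU at 39.1.
Codon 4 (Cys): best is UGU at 26.0.
Codon 5 (Ala): best is GCC at 16.2.

GAG CAA AGU UGU GCC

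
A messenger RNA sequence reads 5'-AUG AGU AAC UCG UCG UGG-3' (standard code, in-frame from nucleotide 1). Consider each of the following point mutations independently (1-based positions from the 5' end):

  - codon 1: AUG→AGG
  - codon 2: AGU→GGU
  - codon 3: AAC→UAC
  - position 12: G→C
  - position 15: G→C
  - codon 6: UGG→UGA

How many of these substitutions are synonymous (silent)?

2

Codon 1: AUG (Met) → AGG (Arg) — missense.
Codon 2: AGU (Ser) → GGU (Gly) — missense.
Codon 3: AAC (Asn) → UAC (Tyr) — missense.
Codon 4: UCG (Ser) → UCC (Ser) — synonymous.
Codon 5: UCG (Ser) → UCC (Ser) — synonymous.
Codon 6: UGG (Trp) → UGA (Stop) — nonsense.
Synonymous: 2 of 6.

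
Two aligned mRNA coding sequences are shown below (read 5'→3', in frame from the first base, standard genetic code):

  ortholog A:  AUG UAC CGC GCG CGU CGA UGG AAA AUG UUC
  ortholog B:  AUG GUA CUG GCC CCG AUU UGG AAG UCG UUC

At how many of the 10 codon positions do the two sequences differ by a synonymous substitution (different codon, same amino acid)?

2

Codon 1: AUG Met / AUG Met — identical.
Codon 2: UAC Tyr / GUA Val — nonsynonymous.
Codon 3: CGC Arg / CUG Leu — nonsynonymous.
Codon 4: GCG Ala / GCC Ala — synonymous.
Codon 5: CGU Arg / CCG Pro — nonsynonymous.
Codon 6: CGA Arg / AUU Ile — nonsynonymous.
Codon 7: UGG Trp / UGG Trp — identical.
Codon 8: AAA Lys / AAG Lys — synonymous.
Codon 9: AUG Met / UCG Ser — nonsynonymous.
Codon 10: UUC Phe / UUC Phe — identical.
Synonymous differences: 2.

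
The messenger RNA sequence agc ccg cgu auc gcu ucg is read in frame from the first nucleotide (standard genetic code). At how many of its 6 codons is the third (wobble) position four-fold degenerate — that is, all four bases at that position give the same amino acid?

4

Codon 1 AGC (Ser): third position 2-fold.
Codon 2 CCG (Pro): third position 4-fold.
Codon 3 CGU (Arg): third position 4-fold.
Codon 4 AUC (Ile): third position 3-fold.
Codon 5 GCU (Ala): third position 4-fold.
Codon 6 UCG (Ser): third position 4-fold.
Four-fold degenerate third positions: 4.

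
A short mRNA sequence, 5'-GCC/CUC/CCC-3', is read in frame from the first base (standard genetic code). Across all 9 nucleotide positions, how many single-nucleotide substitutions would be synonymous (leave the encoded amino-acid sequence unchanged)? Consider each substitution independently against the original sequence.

9

Codon 1 (GCC, Ala): 3 synonymous substitutions.
Codon 2 (CUC, Leu): 3 synonymous substitutions.
Codon 3 (CCC, Pro): 3 synonymous substitutions.
Total: 3 + 3 + 3 = 9.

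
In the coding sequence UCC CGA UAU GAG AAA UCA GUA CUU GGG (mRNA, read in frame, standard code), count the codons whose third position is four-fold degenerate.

6

Codon 1 UCC (Ser): third position 4-fold.
Codon 2 CGA (Arg): third position 4-fold.
Codon 3 UAU (Tyr): third position 2-fold.
Codon 4 GAG (Glu): third position 2-fold.
Codon 5 AAA (Lys): third position 2-fold.
Codon 6 UCA (Ser): third position 4-fold.
Codon 7 GUA (Val): third position 4-fold.
Codon 8 CUU (Leu): third position 4-fold.
Codon 9 GGG (Gly): third position 4-fold.
Four-fold degenerate third positions: 6.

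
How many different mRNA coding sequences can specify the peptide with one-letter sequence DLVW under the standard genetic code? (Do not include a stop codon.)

48

Asp: 2 codons.
Leu: 6 codons.
Val: 4 codons.
Trp: 1 codon.
2 × 6 × 4 × 1 = 48.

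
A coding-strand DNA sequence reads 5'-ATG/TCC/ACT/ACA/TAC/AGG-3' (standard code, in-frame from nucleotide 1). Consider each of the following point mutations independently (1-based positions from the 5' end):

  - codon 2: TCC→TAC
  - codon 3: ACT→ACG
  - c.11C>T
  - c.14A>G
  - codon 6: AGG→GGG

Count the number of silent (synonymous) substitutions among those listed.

Codon 2: TCC (Ser) → TAC (Tyr) — missense.
Codon 3: ACT (Thr) → ACG (Thr) — synonymous.
Codon 4: ACA (Thr) → ATA (Ile) — missense.
Codon 5: TAC (Tyr) → TGC (Cys) — missense.
Codon 6: AGG (Arg) → GGG (Gly) — missense.
Synonymous: 1 of 5.

1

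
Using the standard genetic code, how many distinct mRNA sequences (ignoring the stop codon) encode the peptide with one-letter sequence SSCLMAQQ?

6912

Ser: 6 codons.
Ser: 6 codons.
Cys: 2 codons.
Leu: 6 codons.
Met: 1 codon.
Ala: 4 codons.
Gln: 2 codons.
Gln: 2 codons.
6 × 6 × 2 × 6 × 1 × 4 × 2 × 2 = 6912.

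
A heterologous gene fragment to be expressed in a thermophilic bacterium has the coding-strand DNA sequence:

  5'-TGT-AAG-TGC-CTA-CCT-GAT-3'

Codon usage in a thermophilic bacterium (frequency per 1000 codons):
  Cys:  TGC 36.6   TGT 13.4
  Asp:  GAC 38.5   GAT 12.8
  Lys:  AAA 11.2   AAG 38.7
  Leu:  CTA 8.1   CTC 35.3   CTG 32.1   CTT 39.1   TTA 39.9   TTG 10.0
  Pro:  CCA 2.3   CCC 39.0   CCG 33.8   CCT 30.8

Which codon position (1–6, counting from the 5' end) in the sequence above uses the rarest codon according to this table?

4

Codon 1 TGT (Cys): 13.4 per 1000.
Codon 2 AAG (Lys): 38.7 per 1000.
Codon 3 TGC (Cys): 36.6 per 1000.
Codon 4 CTA (Leu): 8.1 per 1000.
Codon 5 CCT (Pro): 30.8 per 1000.
Codon 6 GAT (Asp): 12.8 per 1000.
Lowest frequency is 8.1 at codon 4.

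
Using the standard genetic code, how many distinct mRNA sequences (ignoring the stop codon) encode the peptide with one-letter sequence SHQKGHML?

2304

Ser: 6 codons.
His: 2 codons.
Gln: 2 codons.
Lys: 2 codons.
Gly: 4 codons.
His: 2 codons.
Met: 1 codon.
Leu: 6 codons.
6 × 2 × 2 × 2 × 4 × 2 × 1 × 6 = 2304.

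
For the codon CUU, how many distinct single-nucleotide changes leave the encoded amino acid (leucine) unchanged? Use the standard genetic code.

3

Position 1: none → 0 synonymous.
Position 2: none → 0 synonymous.
Position 3: CUC, CUA, CUG → 3 synonymous.
Total: 0 + 0 + 3 = 3.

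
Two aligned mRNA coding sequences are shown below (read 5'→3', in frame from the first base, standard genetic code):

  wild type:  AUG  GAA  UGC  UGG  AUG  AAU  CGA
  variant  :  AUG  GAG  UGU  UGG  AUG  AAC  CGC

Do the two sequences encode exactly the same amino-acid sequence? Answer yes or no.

Codon 1: AUG Met / AUG Met — identical.
Codon 2: GAA Glu / GAG Glu — synonymous.
Codon 3: UGC Cys / UGU Cys — synonymous.
Codon 4: UGG Trp / UGG Trp — identical.
Codon 5: AUG Met / AUG Met — identical.
Codon 6: AAU Asn / AAC Asn — synonymous.
Codon 7: CGA Arg / CGC Arg — synonymous.
Nonsynonymous differences: 0 → same protein.

yes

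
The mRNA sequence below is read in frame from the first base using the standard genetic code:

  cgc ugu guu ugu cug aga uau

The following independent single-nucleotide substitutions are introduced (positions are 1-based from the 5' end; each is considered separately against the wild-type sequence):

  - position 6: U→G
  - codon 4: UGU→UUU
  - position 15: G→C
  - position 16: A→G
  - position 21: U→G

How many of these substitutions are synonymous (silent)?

Codon 2: UGU (Cys) → UGG (Trp) — missense.
Codon 4: UGU (Cys) → UUU (Phe) — missense.
Codon 5: CUG (Leu) → CUC (Leu) — synonymous.
Codon 6: AGA (Arg) → GGA (Gly) — missense.
Codon 7: UAU (Tyr) → UAG (Stop) — nonsense.
Synonymous: 1 of 5.

1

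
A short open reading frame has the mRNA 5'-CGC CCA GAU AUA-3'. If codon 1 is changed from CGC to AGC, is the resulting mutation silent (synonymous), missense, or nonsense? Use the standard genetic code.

missense

Position 1 falls in codon 1: CGC → Arg.
After the substitution the codon is AGC → Ser.
Arg ≠ Ser, so this is a missense mutation.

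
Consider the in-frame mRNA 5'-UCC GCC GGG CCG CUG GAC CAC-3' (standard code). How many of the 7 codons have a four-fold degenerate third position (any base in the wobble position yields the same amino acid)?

5

Codon 1 UCC (Ser): third position 4-fold.
Codon 2 GCC (Ala): third position 4-fold.
Codon 3 GGG (Gly): third position 4-fold.
Codon 4 CCG (Pro): third position 4-fold.
Codon 5 CUG (Leu): third position 4-fold.
Codon 6 GAC (Asp): third position 2-fold.
Codon 7 CAC (His): third position 2-fold.
Four-fold degenerate third positions: 5.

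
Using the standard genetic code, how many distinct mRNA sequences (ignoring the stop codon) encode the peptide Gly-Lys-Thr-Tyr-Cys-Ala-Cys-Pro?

4096

Gly: 4 codons.
Lys: 2 codons.
Thr: 4 codons.
Tyr: 2 codons.
Cys: 2 codons.
Ala: 4 codons.
Cys: 2 codons.
Pro: 4 codons.
4 × 2 × 4 × 2 × 2 × 4 × 2 × 4 = 4096.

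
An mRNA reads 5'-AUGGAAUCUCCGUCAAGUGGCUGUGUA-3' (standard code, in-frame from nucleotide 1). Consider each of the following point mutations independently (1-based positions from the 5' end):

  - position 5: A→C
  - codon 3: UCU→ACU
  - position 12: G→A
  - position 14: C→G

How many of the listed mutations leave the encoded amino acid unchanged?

Codon 2: GAA (Glu) → GCA (Ala) — missense.
Codon 3: UCU (Ser) → ACU (Thr) — missense.
Codon 4: CCG (Pro) → CCA (Pro) — synonymous.
Codon 5: UCA (Ser) → UGA (Stop) — nonsense.
Synonymous: 1 of 4.

1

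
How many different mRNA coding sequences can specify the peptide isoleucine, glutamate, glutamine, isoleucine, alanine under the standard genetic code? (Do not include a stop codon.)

144

Ile: 3 codons.
Glu: 2 codons.
Gln: 2 codons.
Ile: 3 codons.
Ala: 4 codons.
3 × 2 × 2 × 3 × 4 = 144.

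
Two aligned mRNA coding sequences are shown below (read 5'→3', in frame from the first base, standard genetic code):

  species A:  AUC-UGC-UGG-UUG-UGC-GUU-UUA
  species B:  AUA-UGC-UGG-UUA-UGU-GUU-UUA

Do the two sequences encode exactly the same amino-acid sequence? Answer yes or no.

Codon 1: AUC Ile / AUA Ile — synonymous.
Codon 2: UGC Cys / UGC Cys — identical.
Codon 3: UGG Trp / UGG Trp — identical.
Codon 4: UUG Leu / UUA Leu — synonymous.
Codon 5: UGC Cys / UGU Cys — synonymous.
Codon 6: GUU Val / GUU Val — identical.
Codon 7: UUA Leu / UUA Leu — identical.
Nonsynonymous differences: 0 → same protein.

yes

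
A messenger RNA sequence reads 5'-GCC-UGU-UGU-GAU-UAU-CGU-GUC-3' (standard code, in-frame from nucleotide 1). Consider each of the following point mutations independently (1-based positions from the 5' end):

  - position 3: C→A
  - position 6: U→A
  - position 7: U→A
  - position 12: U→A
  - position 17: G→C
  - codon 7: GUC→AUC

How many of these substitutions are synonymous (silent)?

1

Codon 1: GCC (Ala) → GCA (Ala) — synonymous.
Codon 2: UGU (Cys) → UGA (Stop) — nonsense.
Codon 3: UGU (Cys) → AGU (Ser) — missense.
Codon 4: GAU (Asp) → GAA (Glu) — missense.
Codon 6: CGU (Arg) → CCU (Pro) — missense.
Codon 7: GUC (Val) → AUC (Ile) — missense.
Synonymous: 1 of 6.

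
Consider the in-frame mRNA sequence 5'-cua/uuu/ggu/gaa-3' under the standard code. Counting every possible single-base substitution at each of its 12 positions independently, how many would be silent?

9

Codon 1 (CUA, Leu): 4 synonymous substitutions.
Codon 2 (UUU, Phe): 1 synonymous substitution.
Codon 3 (GGU, Gly): 3 synonymous substitutions.
Codon 4 (GAA, Glu): 1 synonymous substitution.
Total: 4 + 1 + 3 + 1 = 9.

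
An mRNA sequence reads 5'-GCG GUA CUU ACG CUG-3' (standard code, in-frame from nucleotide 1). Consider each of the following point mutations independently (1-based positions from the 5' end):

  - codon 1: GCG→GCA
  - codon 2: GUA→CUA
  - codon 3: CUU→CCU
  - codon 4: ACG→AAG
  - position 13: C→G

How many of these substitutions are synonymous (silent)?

1

Codon 1: GCG (Ala) → GCA (Ala) — synonymous.
Codon 2: GUA (Val) → CUA (Leu) — missense.
Codon 3: CUU (Leu) → CCU (Pro) — missense.
Codon 4: ACG (Thr) → AAG (Lys) — missense.
Codon 5: CUG (Leu) → GUG (Val) — missense.
Synonymous: 1 of 5.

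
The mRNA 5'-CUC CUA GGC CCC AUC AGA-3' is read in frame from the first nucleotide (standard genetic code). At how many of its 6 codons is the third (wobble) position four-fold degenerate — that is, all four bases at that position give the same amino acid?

4

Codon 1 CUC (Leu): third position 4-fold.
Codon 2 CUA (Leu): third position 4-fold.
Codon 3 GGC (Gly): third position 4-fold.
Codon 4 CCC (Pro): third position 4-fold.
Codon 5 AUC (Ile): third position 3-fold.
Codon 6 AGA (Arg): third position 2-fold.
Four-fold degenerate third positions: 4.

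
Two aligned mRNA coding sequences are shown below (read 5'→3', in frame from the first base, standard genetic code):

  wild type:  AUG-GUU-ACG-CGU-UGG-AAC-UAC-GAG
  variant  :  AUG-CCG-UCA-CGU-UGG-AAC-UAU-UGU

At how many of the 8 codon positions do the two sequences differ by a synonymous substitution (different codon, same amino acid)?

Codon 1: AUG Met / AUG Met — identical.
Codon 2: GUU Val / CCG Pro — nonsynonymous.
Codon 3: ACG Thr / UCA Ser — nonsynonymous.
Codon 4: CGU Arg / CGU Arg — identical.
Codon 5: UGG Trp / UGG Trp — identical.
Codon 6: AAC Asn / AAC Asn — identical.
Codon 7: UAC Tyr / UAU Tyr — synonymous.
Codon 8: GAG Glu / UGU Cys — nonsynonymous.
Synonymous differences: 1.

1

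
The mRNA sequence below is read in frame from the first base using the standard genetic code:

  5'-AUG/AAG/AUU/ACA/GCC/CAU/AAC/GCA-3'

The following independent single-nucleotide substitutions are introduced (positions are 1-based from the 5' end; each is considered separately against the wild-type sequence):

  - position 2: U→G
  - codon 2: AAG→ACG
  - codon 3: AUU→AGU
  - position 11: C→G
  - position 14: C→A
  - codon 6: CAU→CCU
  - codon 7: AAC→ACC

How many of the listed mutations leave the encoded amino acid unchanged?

0

Codon 1: AUG (Met) → AGG (Arg) — missense.
Codon 2: AAG (Lys) → ACG (Thr) — missense.
Codon 3: AUU (Ile) → AGU (Ser) — missense.
Codon 4: ACA (Thr) → AGA (Arg) — missense.
Codon 5: GCC (Ala) → GAC (Asp) — missense.
Codon 6: CAU (His) → CCU (Pro) — missense.
Codon 7: AAC (Asn) → ACC (Thr) — missense.
Synonymous: 0 of 7.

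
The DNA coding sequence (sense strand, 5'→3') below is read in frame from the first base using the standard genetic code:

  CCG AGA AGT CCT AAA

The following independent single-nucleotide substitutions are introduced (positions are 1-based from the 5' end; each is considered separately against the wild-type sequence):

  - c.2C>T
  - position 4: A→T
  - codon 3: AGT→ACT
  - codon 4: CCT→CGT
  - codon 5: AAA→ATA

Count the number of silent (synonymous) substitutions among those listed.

0

Codon 1: CCG (Pro) → CTG (Leu) — missense.
Codon 2: AGA (Arg) → TGA (Stop) — nonsense.
Codon 3: AGT (Ser) → ACT (Thr) — missense.
Codon 4: CCT (Pro) → CGT (Arg) — missense.
Codon 5: AAA (Lys) → ATA (Ile) — missense.
Synonymous: 0 of 5.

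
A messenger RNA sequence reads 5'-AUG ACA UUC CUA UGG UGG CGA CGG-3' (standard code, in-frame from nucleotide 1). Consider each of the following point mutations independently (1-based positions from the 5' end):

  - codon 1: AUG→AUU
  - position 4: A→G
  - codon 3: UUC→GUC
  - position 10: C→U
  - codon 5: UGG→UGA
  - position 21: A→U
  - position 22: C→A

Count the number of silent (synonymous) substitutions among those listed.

3

Codon 1: AUG (Met) → AUU (Ile) — missense.
Codon 2: ACA (Thr) → GCA (Ala) — missense.
Codon 3: UUC (Phe) → GUC (Val) — missense.
Codon 4: CUA (Leu) → UUA (Leu) — synonymous.
Codon 5: UGG (Trp) → UGA (Stop) — nonsense.
Codon 7: CGA (Arg) → CGU (Arg) — synonymous.
Codon 8: CGG (Arg) → AGG (Arg) — synonymous.
Synonymous: 3 of 7.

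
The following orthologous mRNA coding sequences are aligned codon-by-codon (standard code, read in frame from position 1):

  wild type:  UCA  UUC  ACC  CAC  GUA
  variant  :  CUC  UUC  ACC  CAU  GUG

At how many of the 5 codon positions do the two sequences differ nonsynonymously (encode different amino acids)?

Codon 1: UCA Ser / CUC Leu — nonsynonymous.
Codon 2: UUC Phe / UUC Phe — identical.
Codon 3: ACC Thr / ACC Thr — identical.
Codon 4: CAC His / CAU His — synonymous.
Codon 5: GUA Val / GUG Val — synonymous.
Nonsynonymous differences: 1.

1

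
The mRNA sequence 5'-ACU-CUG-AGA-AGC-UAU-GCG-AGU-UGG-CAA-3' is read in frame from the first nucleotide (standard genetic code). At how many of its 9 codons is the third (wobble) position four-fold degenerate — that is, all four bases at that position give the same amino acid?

3

Codon 1 ACU (Thr): third position 4-fold.
Codon 2 CUG (Leu): third position 4-fold.
Codon 3 AGA (Arg): third position 2-fold.
Codon 4 AGC (Ser): third position 2-fold.
Codon 5 UAU (Tyr): third position 2-fold.
Codon 6 GCG (Ala): third position 4-fold.
Codon 7 AGU (Ser): third position 2-fold.
Codon 8 UGG (Trp): third position 1-fold.
Codon 9 CAA (Gln): third position 2-fold.
Four-fold degenerate third positions: 3.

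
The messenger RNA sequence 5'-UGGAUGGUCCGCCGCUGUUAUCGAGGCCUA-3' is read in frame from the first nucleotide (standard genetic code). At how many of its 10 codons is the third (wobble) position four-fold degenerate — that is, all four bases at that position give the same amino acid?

Codon 1 UGG (Trp): third position 1-fold.
Codon 2 AUG (Met): third position 1-fold.
Codon 3 GUC (Val): third position 4-fold.
Codon 4 CGC (Arg): third position 4-fold.
Codon 5 CGC (Arg): third position 4-fold.
Codon 6 UGU (Cys): third position 2-fold.
Codon 7 UAU (Tyr): third position 2-fold.
Codon 8 CGA (Arg): third position 4-fold.
Codon 9 GGC (Gly): third position 4-fold.
Codon 10 CUA (Leu): third position 4-fold.
Four-fold degenerate third positions: 6.

6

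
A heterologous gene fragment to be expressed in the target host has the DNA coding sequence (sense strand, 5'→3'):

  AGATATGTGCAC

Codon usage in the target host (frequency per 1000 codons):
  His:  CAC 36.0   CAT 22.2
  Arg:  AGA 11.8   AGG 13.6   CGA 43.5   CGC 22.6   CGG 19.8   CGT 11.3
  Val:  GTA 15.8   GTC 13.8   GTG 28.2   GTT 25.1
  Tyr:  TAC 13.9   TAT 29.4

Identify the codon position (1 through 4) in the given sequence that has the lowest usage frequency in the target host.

1

Codon 1 AGA (Arg): 11.8 per 1000.
Codon 2 TAT (Tyr): 29.4 per 1000.
Codon 3 GTG (Val): 28.2 per 1000.
Codon 4 CAC (His): 36.0 per 1000.
Lowest frequency is 11.8 at codon 1.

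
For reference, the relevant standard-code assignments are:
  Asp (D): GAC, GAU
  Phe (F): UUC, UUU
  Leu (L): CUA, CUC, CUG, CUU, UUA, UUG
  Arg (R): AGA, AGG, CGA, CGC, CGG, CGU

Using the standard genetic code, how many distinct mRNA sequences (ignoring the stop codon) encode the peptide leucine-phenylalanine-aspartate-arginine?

Leu: 6 codons.
Phe: 2 codons.
Asp: 2 codons.
Arg: 6 codons.
6 × 2 × 2 × 6 = 144.

144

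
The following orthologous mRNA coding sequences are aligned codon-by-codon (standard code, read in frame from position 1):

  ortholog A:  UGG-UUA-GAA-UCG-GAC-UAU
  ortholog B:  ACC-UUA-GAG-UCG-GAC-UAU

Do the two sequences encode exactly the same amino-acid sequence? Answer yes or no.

Codon 1: UGG Trp / ACC Thr — nonsynonymous.
Codon 2: UUA Leu / UUA Leu — identical.
Codon 3: GAA Glu / GAG Glu — synonymous.
Codon 4: UCG Ser / UCG Ser — identical.
Codon 5: GAC Asp / GAC Asp — identical.
Codon 6: UAU Tyr / UAU Tyr — identical.
Nonsynonymous differences: 1 → different protein.

no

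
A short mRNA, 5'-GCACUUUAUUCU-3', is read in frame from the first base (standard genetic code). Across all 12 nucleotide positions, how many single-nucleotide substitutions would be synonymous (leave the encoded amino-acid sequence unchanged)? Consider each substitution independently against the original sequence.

Codon 1 (GCA, Ala): 3 synonymous substitutions.
Codon 2 (CUU, Leu): 3 synonymous substitutions.
Codon 3 (UAU, Tyr): 1 synonymous substitution.
Codon 4 (UCU, Ser): 3 synonymous substitutions.
Total: 3 + 3 + 1 + 3 = 10.

10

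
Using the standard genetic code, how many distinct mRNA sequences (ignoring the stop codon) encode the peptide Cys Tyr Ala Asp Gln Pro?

Cys: 2 codons.
Tyr: 2 codons.
Ala: 4 codons.
Asp: 2 codons.
Gln: 2 codons.
Pro: 4 codons.
2 × 2 × 4 × 2 × 2 × 4 = 256.

256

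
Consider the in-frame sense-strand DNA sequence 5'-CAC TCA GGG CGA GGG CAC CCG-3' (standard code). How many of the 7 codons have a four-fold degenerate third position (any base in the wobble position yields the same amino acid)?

Codon 1 CAC (His): third position 2-fold.
Codon 2 TCA (Ser): third position 4-fold.
Codon 3 GGG (Gly): third position 4-fold.
Codon 4 CGA (Arg): third position 4-fold.
Codon 5 GGG (Gly): third position 4-fold.
Codon 6 CAC (His): third position 2-fold.
Codon 7 CCG (Pro): third position 4-fold.
Four-fold degenerate third positions: 5.

5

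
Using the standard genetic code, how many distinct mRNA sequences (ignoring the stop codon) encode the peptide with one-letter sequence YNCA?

32

Tyr: 2 codons.
Asn: 2 codons.
Cys: 2 codons.
Ala: 4 codons.
2 × 2 × 2 × 4 = 32.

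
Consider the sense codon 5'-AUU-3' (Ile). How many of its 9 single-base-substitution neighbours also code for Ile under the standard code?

2

Position 1: none → 0 synonymous.
Position 2: none → 0 synonymous.
Position 3: AUC, AUA → 2 synonymous.
Total: 0 + 0 + 2 = 2.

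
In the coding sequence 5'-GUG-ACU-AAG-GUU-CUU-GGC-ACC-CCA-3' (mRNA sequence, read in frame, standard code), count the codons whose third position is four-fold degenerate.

Codon 1 GUG (Val): third position 4-fold.
Codon 2 ACU (Thr): third position 4-fold.
Codon 3 AAG (Lys): third position 2-fold.
Codon 4 GUU (Val): third position 4-fold.
Codon 5 CUU (Leu): third position 4-fold.
Codon 6 GGC (Gly): third position 4-fold.
Codon 7 ACC (Thr): third position 4-fold.
Codon 8 CCA (Pro): third position 4-fold.
Four-fold degenerate third positions: 7.

7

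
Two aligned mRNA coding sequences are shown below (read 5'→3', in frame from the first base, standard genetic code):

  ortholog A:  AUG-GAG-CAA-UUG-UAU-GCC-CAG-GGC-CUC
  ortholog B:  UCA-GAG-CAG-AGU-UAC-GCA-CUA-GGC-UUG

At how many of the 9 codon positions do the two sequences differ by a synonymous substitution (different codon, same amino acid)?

Codon 1: AUG Met / UCA Ser — nonsynonymous.
Codon 2: GAG Glu / GAG Glu — identical.
Codon 3: CAA Gln / CAG Gln — synonymous.
Codon 4: UUG Leu / AGU Ser — nonsynonymous.
Codon 5: UAU Tyr / UAC Tyr — synonymous.
Codon 6: GCC Ala / GCA Ala — synonymous.
Codon 7: CAG Gln / CUA Leu — nonsynonymous.
Codon 8: GGC Gly / GGC Gly — identical.
Codon 9: CUC Leu / UUG Leu — synonymous.
Synonymous differences: 4.

4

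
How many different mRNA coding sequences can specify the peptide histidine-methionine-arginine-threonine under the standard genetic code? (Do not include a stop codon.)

48

His: 2 codons.
Met: 1 codon.
Arg: 6 codons.
Thr: 4 codons.
2 × 1 × 6 × 4 = 48.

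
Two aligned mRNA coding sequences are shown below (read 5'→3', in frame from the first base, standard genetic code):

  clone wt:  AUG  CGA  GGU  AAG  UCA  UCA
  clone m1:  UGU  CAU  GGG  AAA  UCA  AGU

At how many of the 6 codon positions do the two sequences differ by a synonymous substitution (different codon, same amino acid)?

Codon 1: AUG Met / UGU Cys — nonsynonymous.
Codon 2: CGA Arg / CAU His — nonsynonymous.
Codon 3: GGU Gly / GGG Gly — synonymous.
Codon 4: AAG Lys / AAA Lys — synonymous.
Codon 5: UCA Ser / UCA Ser — identical.
Codon 6: UCA Ser / AGU Ser — synonymous.
Synonymous differences: 3.

3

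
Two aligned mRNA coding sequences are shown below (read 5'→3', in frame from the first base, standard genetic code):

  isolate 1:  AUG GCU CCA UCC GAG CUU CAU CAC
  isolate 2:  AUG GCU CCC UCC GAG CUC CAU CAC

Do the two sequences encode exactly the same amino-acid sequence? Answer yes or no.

yes

Codon 1: AUG Met / AUG Met — identical.
Codon 2: GCU Ala / GCU Ala — identical.
Codon 3: CCA Pro / CCC Pro — synonymous.
Codon 4: UCC Ser / UCC Ser — identical.
Codon 5: GAG Glu / GAG Glu — identical.
Codon 6: CUU Leu / CUC Leu — synonymous.
Codon 7: CAU His / CAU His — identical.
Codon 8: CAC His / CAC His — identical.
Nonsynonymous differences: 0 → same protein.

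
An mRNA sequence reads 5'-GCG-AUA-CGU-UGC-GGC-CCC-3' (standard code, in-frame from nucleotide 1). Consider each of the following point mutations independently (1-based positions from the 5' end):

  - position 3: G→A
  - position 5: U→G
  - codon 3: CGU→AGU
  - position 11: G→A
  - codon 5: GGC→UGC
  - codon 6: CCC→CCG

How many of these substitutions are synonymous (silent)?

Codon 1: GCG (Ala) → GCA (Ala) — synonymous.
Codon 2: AUA (Ile) → AGA (Arg) — missense.
Codon 3: CGU (Arg) → AGU (Ser) — missense.
Codon 4: UGC (Cys) → UAC (Tyr) — missense.
Codon 5: GGC (Gly) → UGC (Cys) — missense.
Codon 6: CCC (Pro) → CCG (Pro) — synonymous.
Synonymous: 2 of 6.

2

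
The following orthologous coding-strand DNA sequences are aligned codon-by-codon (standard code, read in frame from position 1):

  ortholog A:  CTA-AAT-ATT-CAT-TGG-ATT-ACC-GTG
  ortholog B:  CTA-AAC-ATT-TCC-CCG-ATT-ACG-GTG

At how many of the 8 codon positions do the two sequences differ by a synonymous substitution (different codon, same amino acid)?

Codon 1: CTA Leu / CTA Leu — identical.
Codon 2: AAT Asn / AAC Asn — synonymous.
Codon 3: ATT Ile / ATT Ile — identical.
Codon 4: CAT His / TCC Ser — nonsynonymous.
Codon 5: TGG Trp / CCG Pro — nonsynonymous.
Codon 6: ATT Ile / ATT Ile — identical.
Codon 7: ACC Thr / ACG Thr — synonymous.
Codon 8: GTG Val / GTG Val — identical.
Synonymous differences: 2.

2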